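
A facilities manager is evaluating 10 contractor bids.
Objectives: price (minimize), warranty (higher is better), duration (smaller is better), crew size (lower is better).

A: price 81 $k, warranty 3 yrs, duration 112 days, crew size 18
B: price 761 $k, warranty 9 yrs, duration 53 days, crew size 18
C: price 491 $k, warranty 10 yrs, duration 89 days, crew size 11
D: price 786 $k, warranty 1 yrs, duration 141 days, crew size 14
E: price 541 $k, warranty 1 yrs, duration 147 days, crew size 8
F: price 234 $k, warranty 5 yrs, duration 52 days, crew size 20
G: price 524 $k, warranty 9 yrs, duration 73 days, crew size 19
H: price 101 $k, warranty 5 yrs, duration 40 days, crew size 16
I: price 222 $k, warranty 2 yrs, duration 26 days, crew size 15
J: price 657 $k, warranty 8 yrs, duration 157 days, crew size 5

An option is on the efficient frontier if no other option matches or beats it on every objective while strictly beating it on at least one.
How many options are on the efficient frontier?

8

A: not dominated (best price).
B: not dominated.
C: not dominated (best warranty).
D: dominated by C (price 491≤786, warranty 10≥1, duration 89≤141, crew size 11≤14).
E: not dominated.
F: dominated by H (price 101≤234, warranty 5≥5, duration 40≤52, crew size 16≤20).
G: not dominated.
H: not dominated.
I: not dominated (best duration).
J: not dominated (best crew size).
Pareto-optimal: A, B, C, E, G, H, I, J → 8.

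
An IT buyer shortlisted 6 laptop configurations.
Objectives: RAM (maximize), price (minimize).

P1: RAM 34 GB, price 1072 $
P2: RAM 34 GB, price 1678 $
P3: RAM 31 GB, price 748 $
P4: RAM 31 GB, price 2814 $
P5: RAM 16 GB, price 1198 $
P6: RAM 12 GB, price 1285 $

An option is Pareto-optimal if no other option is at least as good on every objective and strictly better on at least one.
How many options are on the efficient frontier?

2

P1: not dominated.
P2: dominated by P1 (RAM 34≥34, price 1072≤1678).
P3: not dominated (best price).
P4: dominated by P1 (RAM 34≥31, price 1072≤2814).
P5: dominated by P1 (RAM 34≥16, price 1072≤1198).
P6: dominated by P1 (RAM 34≥12, price 1072≤1285).
Pareto-optimal: P1, P3 → 2.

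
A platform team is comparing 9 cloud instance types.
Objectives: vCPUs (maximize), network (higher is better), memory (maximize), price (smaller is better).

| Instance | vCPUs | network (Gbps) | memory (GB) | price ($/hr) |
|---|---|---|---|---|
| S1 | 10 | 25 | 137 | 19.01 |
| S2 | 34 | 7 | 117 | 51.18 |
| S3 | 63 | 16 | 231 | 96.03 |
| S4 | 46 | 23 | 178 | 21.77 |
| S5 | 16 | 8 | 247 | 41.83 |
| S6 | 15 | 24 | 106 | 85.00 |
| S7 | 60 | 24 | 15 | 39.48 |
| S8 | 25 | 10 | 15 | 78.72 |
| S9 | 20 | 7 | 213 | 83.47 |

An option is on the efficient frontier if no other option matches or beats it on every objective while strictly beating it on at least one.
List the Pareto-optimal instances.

S1: not dominated (best network).
S2: dominated by S4 (vCPUs 46≥34, network 23≥7, memory 178≥117, price 21.77≤51.18).
S3: not dominated (best vCPUs).
S4: not dominated.
S5: not dominated (best memory).
S6: not dominated.
S7: not dominated.
S8: dominated by S4 (vCPUs 46≥25, network 23≥10, memory 178≥15, price 21.77≤78.72).
S9: not dominated.

S1, S3, S4, S5, S6, S7, S9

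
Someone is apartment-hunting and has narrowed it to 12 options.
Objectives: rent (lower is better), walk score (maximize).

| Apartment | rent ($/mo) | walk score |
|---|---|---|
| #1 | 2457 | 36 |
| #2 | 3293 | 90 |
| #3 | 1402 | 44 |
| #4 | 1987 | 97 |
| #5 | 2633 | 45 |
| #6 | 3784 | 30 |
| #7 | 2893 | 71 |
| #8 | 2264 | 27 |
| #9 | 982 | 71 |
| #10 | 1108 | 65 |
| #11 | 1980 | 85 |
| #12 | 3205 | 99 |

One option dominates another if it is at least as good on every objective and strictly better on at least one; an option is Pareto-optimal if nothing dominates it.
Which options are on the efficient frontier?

#1: dominated by #3 (rent 1402≤2457, walk score 44≥36).
#2: dominated by #4 (rent 1987≤3293, walk score 97≥90).
#3: dominated by #9 (rent 982≤1402, walk score 71≥44).
#4: not dominated.
#5: dominated by #4 (rent 1987≤2633, walk score 97≥45).
#6: dominated by #1 (rent 2457≤3784, walk score 36≥30).
#7: dominated by #4 (rent 1987≤2893, walk score 97≥71).
#8: dominated by #3 (rent 1402≤2264, walk score 44≥27).
#9: not dominated (best rent).
#10: dominated by #9 (rent 982≤1108, walk score 71≥65).
#11: not dominated.
#12: not dominated (best walk score).

#4, #9, #11, #12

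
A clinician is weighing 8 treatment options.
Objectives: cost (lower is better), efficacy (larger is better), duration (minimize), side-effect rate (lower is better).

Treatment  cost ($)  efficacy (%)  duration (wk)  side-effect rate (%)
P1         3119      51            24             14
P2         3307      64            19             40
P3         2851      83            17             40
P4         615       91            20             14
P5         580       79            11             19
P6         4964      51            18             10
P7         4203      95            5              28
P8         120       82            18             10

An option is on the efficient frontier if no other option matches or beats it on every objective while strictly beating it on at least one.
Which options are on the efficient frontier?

P3, P4, P5, P7, P8

P1: dominated by P4 (cost 615≤3119, efficacy 91≥51, duration 20≤24, side-effect rate 14≤14).
P2: dominated by P3 (cost 2851≤3307, efficacy 83≥64, duration 17≤19, side-effect rate 40≤40).
P3: not dominated.
P4: not dominated.
P5: not dominated.
P6: dominated by P8 (cost 120≤4964, efficacy 82≥51, duration 18≤18, side-effect rate 10≤10).
P7: not dominated (best efficacy).
P8: not dominated (best cost).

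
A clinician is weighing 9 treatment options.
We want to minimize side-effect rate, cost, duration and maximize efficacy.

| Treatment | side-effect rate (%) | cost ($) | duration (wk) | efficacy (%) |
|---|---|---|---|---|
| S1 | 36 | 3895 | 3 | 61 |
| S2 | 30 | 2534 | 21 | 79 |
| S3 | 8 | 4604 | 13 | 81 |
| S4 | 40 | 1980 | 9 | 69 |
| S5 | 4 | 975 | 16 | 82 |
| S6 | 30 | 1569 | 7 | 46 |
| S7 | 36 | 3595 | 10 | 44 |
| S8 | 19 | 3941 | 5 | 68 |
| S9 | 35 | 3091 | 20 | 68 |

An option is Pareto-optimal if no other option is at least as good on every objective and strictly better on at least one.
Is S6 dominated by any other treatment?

S1: worse on side-effect rate (36 vs 30).
S2: worse on cost (2534 vs 1569).
S3: worse on cost (4604 vs 1569).
S4: worse on side-effect rate (40 vs 30).
S5: worse on duration (16 vs 7).
S7: worse on side-effect rate (36 vs 30).
S8: worse on cost (3941 vs 1569).
S9: worse on side-effect rate (35 vs 30).
No option is at least as good as S6 on every objective and strictly better on one.

No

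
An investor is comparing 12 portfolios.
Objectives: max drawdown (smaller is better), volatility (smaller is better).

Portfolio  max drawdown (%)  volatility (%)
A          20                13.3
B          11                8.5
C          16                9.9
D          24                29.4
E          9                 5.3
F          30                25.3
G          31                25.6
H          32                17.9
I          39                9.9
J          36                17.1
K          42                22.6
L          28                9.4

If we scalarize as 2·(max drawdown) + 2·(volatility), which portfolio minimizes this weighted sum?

A: 2·20 + 2·13.3 = 66.6
B: 2·11 + 2·8.5 = 39.0
C: 2·16 + 2·9.9 = 51.8
D: 2·24 + 2·29.4 = 106.8
E: 2·9 + 2·5.3 = 28.6
F: 2·30 + 2·25.3 = 110.6
G: 2·31 + 2·25.6 = 113.2
H: 2·32 + 2·17.9 = 99.8
I: 2·39 + 2·9.9 = 97.8
J: 2·36 + 2·17.1 = 106.2
K: 2·42 + 2·22.6 = 129.2
L: 2·28 + 2·9.4 = 74.8
Lowest: E at 28.6.

E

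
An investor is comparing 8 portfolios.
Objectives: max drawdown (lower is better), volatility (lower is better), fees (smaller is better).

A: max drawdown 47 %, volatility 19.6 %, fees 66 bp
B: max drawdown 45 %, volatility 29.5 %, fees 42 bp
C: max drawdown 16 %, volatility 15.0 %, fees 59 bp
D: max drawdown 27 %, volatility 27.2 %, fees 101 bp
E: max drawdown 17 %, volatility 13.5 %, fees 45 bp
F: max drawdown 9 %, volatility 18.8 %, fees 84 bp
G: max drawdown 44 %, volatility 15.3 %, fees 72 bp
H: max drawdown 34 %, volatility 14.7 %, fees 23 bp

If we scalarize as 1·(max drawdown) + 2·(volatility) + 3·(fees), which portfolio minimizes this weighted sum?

A: 1·47 + 2·19.6 + 3·66 = 284.2
B: 1·45 + 2·29.5 + 3·42 = 230.0
C: 1·16 + 2·15.0 + 3·59 = 223.0
D: 1·27 + 2·27.2 + 3·101 = 384.4
E: 1·17 + 2·13.5 + 3·45 = 179.0
F: 1·9 + 2·18.8 + 3·84 = 298.6
G: 1·44 + 2·15.3 + 3·72 = 290.6
H: 1·34 + 2·14.7 + 3·23 = 132.4
Lowest: H at 132.4.

H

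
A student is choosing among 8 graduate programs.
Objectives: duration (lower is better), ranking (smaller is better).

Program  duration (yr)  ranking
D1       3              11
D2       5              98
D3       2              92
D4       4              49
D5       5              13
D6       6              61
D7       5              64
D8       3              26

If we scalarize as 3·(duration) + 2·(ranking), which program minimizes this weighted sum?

D1: 3·3 + 2·11 = 31
D2: 3·5 + 2·98 = 211
D3: 3·2 + 2·92 = 190
D4: 3·4 + 2·49 = 110
D5: 3·5 + 2·13 = 41
D6: 3·6 + 2·61 = 140
D7: 3·5 + 2·64 = 143
D8: 3·3 + 2·26 = 61
Lowest: D1 at 31.

D1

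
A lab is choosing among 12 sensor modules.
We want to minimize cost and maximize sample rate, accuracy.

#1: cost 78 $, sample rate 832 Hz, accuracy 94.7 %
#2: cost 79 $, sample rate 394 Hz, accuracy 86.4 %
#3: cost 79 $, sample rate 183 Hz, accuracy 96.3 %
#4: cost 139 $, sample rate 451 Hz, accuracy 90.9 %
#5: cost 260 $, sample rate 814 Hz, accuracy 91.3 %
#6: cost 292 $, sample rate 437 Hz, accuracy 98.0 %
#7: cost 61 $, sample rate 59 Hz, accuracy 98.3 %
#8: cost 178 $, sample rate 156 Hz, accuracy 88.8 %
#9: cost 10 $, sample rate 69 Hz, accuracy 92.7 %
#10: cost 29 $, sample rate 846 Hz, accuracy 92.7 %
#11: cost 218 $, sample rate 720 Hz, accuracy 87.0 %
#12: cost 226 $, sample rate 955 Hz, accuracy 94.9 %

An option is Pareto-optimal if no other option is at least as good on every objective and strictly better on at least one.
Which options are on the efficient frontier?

#1, #3, #6, #7, #9, #10, #12

#1: not dominated.
#2: dominated by #1 (cost 78≤79, sample rate 832≥394, accuracy 94.7≥86.4).
#3: not dominated.
#4: dominated by #1 (cost 78≤139, sample rate 832≥451, accuracy 94.7≥90.9).
#5: dominated by #1 (cost 78≤260, sample rate 832≥814, accuracy 94.7≥91.3).
#6: not dominated.
#7: not dominated (best accuracy).
#8: dominated by #1 (cost 78≤178, sample rate 832≥156, accuracy 94.7≥88.8).
#9: not dominated (best cost).
#10: not dominated.
#11: dominated by #1 (cost 78≤218, sample rate 832≥720, accuracy 94.7≥87.0).
#12: not dominated (best sample rate).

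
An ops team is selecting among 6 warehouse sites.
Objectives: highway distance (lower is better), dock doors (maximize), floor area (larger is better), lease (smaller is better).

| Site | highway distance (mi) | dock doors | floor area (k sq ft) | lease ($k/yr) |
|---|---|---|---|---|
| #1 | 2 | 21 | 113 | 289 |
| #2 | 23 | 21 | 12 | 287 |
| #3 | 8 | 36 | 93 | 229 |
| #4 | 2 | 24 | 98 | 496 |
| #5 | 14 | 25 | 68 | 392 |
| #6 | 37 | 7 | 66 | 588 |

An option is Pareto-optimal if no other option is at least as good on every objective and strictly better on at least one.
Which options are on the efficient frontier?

#1, #3, #4

#1: not dominated (best floor area).
#2: dominated by #3 (highway distance 8≤23, dock doors 36≥21, floor area 93≥12, lease 229≤287).
#3: not dominated (best dock doors).
#4: not dominated.
#5: dominated by #3 (highway distance 8≤14, dock doors 36≥25, floor area 93≥68, lease 229≤392).
#6: dominated by #1 (highway distance 2≤37, dock doors 21≥7, floor area 113≥66, lease 289≤588).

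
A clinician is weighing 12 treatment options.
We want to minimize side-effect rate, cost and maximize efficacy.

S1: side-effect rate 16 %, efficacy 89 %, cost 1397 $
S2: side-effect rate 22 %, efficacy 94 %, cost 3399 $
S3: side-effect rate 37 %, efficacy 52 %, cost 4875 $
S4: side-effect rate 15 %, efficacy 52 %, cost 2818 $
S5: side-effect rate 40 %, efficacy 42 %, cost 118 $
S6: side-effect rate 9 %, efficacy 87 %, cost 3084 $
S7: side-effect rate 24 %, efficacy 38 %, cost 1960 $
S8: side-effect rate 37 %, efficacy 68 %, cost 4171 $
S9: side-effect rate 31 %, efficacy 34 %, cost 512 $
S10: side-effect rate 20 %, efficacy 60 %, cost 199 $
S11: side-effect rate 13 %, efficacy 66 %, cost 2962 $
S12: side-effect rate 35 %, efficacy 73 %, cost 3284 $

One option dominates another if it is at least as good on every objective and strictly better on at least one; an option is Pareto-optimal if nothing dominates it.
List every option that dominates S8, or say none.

S1: side-effect rate 16≤37, efficacy 89≥68, cost 1397≤4171 — dominates S8.
S2: side-effect rate 22≤37, efficacy 94≥68, cost 3399≤4171 — dominates S8.
S6: side-effect rate 9≤37, efficacy 87≥68, cost 3084≤4171 — dominates S8.
S12: side-effect rate 35≤37, efficacy 73≥68, cost 3284≤4171 — dominates S8.
Others (S3, S4, S5, S7, S9, S10, S11) are each worse than S8 on at least one objective.

S1, S2, S6, S12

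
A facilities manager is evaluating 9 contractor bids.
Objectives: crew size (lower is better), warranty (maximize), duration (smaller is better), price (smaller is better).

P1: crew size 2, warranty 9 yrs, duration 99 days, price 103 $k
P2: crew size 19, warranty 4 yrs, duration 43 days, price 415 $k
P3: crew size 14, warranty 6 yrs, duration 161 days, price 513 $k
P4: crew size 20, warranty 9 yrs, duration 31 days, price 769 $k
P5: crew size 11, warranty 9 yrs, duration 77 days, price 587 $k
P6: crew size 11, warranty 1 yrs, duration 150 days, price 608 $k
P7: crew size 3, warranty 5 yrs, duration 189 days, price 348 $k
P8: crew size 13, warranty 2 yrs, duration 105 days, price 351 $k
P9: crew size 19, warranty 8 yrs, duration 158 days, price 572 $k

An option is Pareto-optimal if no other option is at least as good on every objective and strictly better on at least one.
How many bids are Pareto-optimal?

4

P1: not dominated (best crew size).
P2: not dominated.
P3: dominated by P1 (crew size 2≤14, warranty 9≥6, duration 99≤161, price 103≤513).
P4: not dominated (best duration).
P5: not dominated.
P6: dominated by P1 (crew size 2≤11, warranty 9≥1, duration 99≤150, price 103≤608).
P7: dominated by P1 (crew size 2≤3, warranty 9≥5, duration 99≤189, price 103≤348).
P8: dominated by P1 (crew size 2≤13, warranty 9≥2, duration 99≤105, price 103≤351).
P9: dominated by P1 (crew size 2≤19, warranty 9≥8, duration 99≤158, price 103≤572).
Pareto-optimal: P1, P2, P4, P5 → 4.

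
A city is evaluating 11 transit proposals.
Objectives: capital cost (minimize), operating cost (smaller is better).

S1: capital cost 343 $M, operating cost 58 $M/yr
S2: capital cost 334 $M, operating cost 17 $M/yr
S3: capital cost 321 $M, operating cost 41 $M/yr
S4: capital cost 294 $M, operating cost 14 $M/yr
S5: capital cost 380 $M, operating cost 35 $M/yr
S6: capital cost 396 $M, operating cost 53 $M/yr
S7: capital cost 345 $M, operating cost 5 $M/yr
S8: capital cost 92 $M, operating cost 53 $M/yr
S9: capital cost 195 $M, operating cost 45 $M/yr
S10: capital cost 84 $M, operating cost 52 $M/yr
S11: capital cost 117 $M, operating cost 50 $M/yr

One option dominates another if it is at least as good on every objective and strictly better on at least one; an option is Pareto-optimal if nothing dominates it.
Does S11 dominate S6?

S11 vs S6: capital cost 117≤396, operating cost 50≤53 — S11 is at least as good on every objective with at least one strict improvement.

Yes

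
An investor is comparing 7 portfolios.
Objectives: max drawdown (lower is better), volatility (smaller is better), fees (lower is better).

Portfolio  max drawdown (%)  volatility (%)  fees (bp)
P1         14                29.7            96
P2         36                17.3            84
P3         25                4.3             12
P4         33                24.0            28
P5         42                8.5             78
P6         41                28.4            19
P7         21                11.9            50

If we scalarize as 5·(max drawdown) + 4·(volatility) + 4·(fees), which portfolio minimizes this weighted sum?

P1: 5·14 + 4·29.7 + 4·96 = 572.8
P2: 5·36 + 4·17.3 + 4·84 = 585.2
P3: 5·25 + 4·4.3 + 4·12 = 190.2
P4: 5·33 + 4·24.0 + 4·28 = 373.0
P5: 5·42 + 4·8.5 + 4·78 = 556.0
P6: 5·41 + 4·28.4 + 4·19 = 394.6
P7: 5·21 + 4·11.9 + 4·50 = 352.6
Lowest: P3 at 190.2.

P3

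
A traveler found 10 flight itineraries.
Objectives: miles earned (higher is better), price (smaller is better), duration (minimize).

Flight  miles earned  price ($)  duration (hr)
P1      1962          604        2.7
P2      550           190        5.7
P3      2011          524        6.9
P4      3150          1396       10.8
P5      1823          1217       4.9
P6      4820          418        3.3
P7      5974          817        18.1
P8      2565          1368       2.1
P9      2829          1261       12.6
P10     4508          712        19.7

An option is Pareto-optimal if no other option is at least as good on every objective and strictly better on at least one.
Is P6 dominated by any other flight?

P1: worse on miles earned (1962 vs 4820).
P2: worse on miles earned (550 vs 4820).
P3: worse on miles earned (2011 vs 4820).
P4: worse on miles earned (3150 vs 4820).
P5: worse on miles earned (1823 vs 4820).
P7: worse on price (817 vs 418).
P8: worse on miles earned (2565 vs 4820).
P9: worse on miles earned (2829 vs 4820).
P10: worse on miles earned (4508 vs 4820).
No option is at least as good as P6 on every objective and strictly better on one.

No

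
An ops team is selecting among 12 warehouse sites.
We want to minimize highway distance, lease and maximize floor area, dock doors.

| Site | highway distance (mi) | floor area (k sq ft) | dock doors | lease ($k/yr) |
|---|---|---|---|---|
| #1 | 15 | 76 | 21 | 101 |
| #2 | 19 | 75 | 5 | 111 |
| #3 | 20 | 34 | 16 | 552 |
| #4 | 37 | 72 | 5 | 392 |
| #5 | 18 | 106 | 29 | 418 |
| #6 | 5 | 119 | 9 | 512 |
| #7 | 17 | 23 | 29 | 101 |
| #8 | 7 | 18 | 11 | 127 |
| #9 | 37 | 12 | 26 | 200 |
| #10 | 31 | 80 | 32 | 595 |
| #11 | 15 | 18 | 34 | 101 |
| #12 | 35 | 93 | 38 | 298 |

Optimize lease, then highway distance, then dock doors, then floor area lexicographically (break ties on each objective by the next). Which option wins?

#11

First minimize lease: best is 101, kept {#1, #7, #11}.
Then minimize highway distance: best is 15, kept {#1, #11}.
Then maximize dock doors: best is 34, kept {#11}.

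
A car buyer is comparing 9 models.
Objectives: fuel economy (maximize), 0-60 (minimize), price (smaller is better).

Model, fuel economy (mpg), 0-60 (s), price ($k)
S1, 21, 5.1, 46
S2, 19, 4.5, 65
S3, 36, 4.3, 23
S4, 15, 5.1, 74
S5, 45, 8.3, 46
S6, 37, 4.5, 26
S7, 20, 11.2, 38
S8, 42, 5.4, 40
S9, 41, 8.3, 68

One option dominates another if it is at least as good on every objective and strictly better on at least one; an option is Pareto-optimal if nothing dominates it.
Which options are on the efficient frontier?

S1: dominated by S3 (fuel economy 36≥21, 0-60 4.3≤5.1, price 23≤46).
S2: dominated by S3 (fuel economy 36≥19, 0-60 4.3≤4.5, price 23≤65).
S3: not dominated (best 0-60).
S4: dominated by S1 (fuel economy 21≥15, 0-60 5.1≤5.1, price 46≤74).
S5: not dominated (best fuel economy).
S6: not dominated.
S7: dominated by S3 (fuel economy 36≥20, 0-60 4.3≤11.2, price 23≤38).
S8: not dominated.
S9: dominated by S5 (fuel economy 45≥41, 0-60 8.3≤8.3, price 46≤68).

S3, S5, S6, S8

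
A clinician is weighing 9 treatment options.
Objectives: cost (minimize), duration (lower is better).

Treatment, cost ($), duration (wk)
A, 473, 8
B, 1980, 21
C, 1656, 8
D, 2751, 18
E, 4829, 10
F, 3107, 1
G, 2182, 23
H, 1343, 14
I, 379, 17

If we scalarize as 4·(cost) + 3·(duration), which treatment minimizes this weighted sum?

A: 4·473 + 3·8 = 1916
B: 4·1980 + 3·21 = 7983
C: 4·1656 + 3·8 = 6648
D: 4·2751 + 3·18 = 11058
E: 4·4829 + 3·10 = 19346
F: 4·3107 + 3·1 = 12431
G: 4·2182 + 3·23 = 8797
H: 4·1343 + 3·14 = 5414
I: 4·379 + 3·17 = 1567
Lowest: I at 1567.

I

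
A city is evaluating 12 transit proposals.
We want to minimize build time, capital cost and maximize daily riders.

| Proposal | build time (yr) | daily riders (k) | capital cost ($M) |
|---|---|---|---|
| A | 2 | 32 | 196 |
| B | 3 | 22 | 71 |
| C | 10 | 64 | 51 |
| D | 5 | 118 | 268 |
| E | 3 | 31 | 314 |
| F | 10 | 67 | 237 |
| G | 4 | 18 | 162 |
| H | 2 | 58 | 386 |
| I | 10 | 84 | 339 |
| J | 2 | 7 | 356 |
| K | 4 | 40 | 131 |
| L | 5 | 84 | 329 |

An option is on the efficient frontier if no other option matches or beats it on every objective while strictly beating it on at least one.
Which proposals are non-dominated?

A: not dominated.
B: not dominated.
C: not dominated (best capital cost).
D: not dominated (best daily riders).
E: dominated by A (build time 2≤3, daily riders 32≥31, capital cost 196≤314).
F: not dominated.
G: dominated by B (build time 3≤4, daily riders 22≥18, capital cost 71≤162).
H: not dominated.
I: dominated by D (build time 5≤10, daily riders 118≥84, capital cost 268≤339).
J: dominated by A (build time 2≤2, daily riders 32≥7, capital cost 196≤356).
K: not dominated.
L: dominated by D (build time 5≤5, daily riders 118≥84, capital cost 268≤329).

A, B, C, D, F, H, K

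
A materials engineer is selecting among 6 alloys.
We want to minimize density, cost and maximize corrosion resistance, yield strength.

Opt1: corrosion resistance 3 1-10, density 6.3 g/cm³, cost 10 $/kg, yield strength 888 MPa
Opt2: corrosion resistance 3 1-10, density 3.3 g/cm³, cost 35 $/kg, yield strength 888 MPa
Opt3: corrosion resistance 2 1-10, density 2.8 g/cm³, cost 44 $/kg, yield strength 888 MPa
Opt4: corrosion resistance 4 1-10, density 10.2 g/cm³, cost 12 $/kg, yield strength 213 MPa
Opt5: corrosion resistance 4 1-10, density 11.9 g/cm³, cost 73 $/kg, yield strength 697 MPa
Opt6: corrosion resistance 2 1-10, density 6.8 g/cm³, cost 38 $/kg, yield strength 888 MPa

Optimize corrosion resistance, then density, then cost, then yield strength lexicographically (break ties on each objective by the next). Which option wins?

Opt4

First maximize corrosion resistance: best is 4, kept {Opt4, Opt5}.
Then minimize density: best is 10.2, kept {Opt4}.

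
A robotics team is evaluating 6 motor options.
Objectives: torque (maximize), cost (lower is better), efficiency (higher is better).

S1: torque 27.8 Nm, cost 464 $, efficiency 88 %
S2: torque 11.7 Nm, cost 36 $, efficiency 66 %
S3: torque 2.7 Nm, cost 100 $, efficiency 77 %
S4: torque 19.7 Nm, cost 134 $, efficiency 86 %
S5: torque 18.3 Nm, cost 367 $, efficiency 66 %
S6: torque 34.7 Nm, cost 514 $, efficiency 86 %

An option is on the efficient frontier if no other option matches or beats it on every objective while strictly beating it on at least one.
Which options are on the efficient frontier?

S1, S2, S3, S4, S6

S1: not dominated (best efficiency).
S2: not dominated (best cost).
S3: not dominated.
S4: not dominated.
S5: dominated by S4 (torque 19.7≥18.3, cost 134≤367, efficiency 86≥66).
S6: not dominated (best torque).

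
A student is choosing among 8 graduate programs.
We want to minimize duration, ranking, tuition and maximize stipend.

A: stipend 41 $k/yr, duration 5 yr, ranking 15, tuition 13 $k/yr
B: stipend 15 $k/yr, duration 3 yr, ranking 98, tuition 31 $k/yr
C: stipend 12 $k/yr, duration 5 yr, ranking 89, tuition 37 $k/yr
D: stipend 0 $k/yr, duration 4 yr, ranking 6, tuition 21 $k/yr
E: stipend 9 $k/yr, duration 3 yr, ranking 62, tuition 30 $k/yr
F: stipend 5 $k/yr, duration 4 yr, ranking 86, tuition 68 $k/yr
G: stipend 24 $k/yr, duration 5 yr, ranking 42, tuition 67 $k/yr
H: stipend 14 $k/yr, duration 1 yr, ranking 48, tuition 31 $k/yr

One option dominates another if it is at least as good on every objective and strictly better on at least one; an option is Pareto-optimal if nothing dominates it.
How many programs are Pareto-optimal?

A: not dominated (best stipend).
B: not dominated.
C: dominated by A (stipend 41≥12, duration 5≤5, ranking 15≤89, tuition 13≤37).
D: not dominated (best ranking).
E: not dominated.
F: dominated by E (stipend 9≥5, duration 3≤4, ranking 62≤86, tuition 30≤68).
G: dominated by A (stipend 41≥24, duration 5≤5, ranking 15≤42, tuition 13≤67).
H: not dominated (best duration).
Pareto-optimal: A, B, D, E, H → 5.

5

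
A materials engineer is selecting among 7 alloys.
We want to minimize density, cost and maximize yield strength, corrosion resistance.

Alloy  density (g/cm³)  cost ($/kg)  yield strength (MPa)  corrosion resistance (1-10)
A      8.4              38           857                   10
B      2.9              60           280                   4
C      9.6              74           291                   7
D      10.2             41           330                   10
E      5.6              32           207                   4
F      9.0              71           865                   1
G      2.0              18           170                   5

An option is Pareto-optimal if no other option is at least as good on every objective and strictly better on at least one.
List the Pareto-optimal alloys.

A: not dominated.
B: not dominated.
C: dominated by A (density 8.4≤9.6, cost 38≤74, yield strength 857≥291, corrosion resistance 10≥7).
D: dominated by A (density 8.4≤10.2, cost 38≤41, yield strength 857≥330, corrosion resistance 10≥10).
E: not dominated.
F: not dominated (best yield strength).
G: not dominated (best density).

A, B, E, F, G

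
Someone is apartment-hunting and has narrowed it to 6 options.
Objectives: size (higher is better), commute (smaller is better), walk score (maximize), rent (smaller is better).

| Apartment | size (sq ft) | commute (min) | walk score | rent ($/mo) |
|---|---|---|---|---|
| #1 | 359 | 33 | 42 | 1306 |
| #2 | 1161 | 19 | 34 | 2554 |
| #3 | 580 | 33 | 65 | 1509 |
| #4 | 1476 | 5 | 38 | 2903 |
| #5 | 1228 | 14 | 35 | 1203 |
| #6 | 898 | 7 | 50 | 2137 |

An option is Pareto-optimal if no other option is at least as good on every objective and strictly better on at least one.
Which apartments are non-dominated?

#1: not dominated.
#2: dominated by #5 (size 1228≥1161, commute 14≤19, walk score 35≥34, rent 1203≤2554).
#3: not dominated (best walk score).
#4: not dominated (best size).
#5: not dominated (best rent).
#6: not dominated.

#1, #3, #4, #5, #6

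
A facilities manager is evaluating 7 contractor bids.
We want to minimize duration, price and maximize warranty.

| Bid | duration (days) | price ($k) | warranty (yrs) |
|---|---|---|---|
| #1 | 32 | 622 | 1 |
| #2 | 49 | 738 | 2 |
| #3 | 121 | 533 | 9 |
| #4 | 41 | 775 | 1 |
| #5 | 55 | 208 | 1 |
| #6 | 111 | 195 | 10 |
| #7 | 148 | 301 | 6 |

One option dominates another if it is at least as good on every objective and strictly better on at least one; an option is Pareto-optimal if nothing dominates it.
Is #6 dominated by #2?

No

#2 vs #6: #2 is worse on price (738 vs 195), so it does not dominate #6.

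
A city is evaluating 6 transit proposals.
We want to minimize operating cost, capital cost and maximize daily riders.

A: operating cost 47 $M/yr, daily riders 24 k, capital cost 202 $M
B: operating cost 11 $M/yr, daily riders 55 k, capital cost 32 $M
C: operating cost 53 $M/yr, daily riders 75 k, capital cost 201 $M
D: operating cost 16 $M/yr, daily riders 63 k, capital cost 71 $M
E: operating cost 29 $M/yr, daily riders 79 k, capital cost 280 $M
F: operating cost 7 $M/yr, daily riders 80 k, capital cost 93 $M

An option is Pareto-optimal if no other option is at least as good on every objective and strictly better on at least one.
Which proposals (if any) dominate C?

F: operating cost 7≤53, daily riders 80≥75, capital cost 93≤201 — dominates C.
Others (A, B, D, E) are each worse than C on at least one objective.

F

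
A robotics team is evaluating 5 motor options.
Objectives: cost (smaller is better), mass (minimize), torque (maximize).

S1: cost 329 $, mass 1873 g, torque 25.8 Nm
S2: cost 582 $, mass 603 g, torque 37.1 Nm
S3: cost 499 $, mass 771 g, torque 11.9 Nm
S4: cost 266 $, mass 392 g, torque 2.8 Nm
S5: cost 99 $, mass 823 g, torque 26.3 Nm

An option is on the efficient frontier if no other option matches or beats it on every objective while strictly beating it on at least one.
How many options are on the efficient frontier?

4

S1: dominated by S5 (cost 99≤329, mass 823≤1873, torque 26.3≥25.8).
S2: not dominated (best torque).
S3: not dominated.
S4: not dominated (best mass).
S5: not dominated (best cost).
Pareto-optimal: S2, S3, S4, S5 → 4.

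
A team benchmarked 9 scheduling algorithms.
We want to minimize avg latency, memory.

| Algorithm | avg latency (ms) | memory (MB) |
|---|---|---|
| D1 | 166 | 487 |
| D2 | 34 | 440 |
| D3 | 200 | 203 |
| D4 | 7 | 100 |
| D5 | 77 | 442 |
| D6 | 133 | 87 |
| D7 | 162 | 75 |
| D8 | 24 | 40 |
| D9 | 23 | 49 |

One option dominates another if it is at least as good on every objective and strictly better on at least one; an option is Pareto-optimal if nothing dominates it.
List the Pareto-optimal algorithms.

D4, D8, D9

D1: dominated by D2 (avg latency 34≤166, memory 440≤487).
D2: dominated by D4 (avg latency 7≤34, memory 100≤440).
D3: dominated by D4 (avg latency 7≤200, memory 100≤203).
D4: not dominated (best avg latency).
D5: dominated by D2 (avg latency 34≤77, memory 440≤442).
D6: dominated by D8 (avg latency 24≤133, memory 40≤87).
D7: dominated by D8 (avg latency 24≤162, memory 40≤75).
D8: not dominated (best memory).
D9: not dominated.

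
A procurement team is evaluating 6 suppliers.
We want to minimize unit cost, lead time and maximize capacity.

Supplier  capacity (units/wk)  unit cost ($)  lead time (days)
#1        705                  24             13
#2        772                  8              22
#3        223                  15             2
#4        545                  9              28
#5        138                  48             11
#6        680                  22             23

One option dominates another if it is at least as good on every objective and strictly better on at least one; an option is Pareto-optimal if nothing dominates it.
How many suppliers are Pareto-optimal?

#1: not dominated.
#2: not dominated (best capacity).
#3: not dominated (best lead time).
#4: dominated by #2 (capacity 772≥545, unit cost 8≤9, lead time 22≤28).
#5: dominated by #3 (capacity 223≥138, unit cost 15≤48, lead time 2≤11).
#6: dominated by #2 (capacity 772≥680, unit cost 8≤22, lead time 22≤23).
Pareto-optimal: #1, #2, #3 → 3.

3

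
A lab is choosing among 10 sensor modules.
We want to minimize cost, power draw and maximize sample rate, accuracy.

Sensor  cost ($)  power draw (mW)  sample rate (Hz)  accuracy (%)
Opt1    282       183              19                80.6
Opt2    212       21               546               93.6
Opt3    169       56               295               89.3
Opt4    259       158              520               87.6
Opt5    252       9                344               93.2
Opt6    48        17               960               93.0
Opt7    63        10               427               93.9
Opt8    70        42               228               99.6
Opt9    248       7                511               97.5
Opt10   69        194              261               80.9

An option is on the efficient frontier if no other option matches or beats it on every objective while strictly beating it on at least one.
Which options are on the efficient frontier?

Opt1: dominated by Opt2 (cost 212≤282, power draw 21≤183, sample rate 546≥19, accuracy 93.6≥80.6).
Opt2: not dominated.
Opt3: dominated by Opt6 (cost 48≤169, power draw 17≤56, sample rate 960≥295, accuracy 93.0≥89.3).
Opt4: dominated by Opt2 (cost 212≤259, power draw 21≤158, sample rate 546≥520, accuracy 93.6≥87.6).
Opt5: dominated by Opt9 (cost 248≤252, power draw 7≤9, sample rate 511≥344, accuracy 97.5≥93.2).
Opt6: not dominated (best cost).
Opt7: not dominated.
Opt8: not dominated (best accuracy).
Opt9: not dominated (best power draw).
Opt10: dominated by Opt6 (cost 48≤69, power draw 17≤194, sample rate 960≥261, accuracy 93.0≥80.9).

Opt2, Opt6, Opt7, Opt8, Opt9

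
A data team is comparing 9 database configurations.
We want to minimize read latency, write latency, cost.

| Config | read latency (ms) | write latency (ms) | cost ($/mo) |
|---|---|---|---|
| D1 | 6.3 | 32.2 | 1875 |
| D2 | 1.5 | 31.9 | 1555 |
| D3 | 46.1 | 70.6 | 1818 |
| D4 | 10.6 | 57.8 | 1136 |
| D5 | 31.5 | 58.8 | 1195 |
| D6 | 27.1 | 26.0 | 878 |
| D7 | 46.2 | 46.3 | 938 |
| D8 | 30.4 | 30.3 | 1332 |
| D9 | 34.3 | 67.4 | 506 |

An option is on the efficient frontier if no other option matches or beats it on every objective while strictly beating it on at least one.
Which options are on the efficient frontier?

D1: dominated by D2 (read latency 1.5≤6.3, write latency 31.9≤32.2, cost 1555≤1875).
D2: not dominated (best read latency).
D3: dominated by D2 (read latency 1.5≤46.1, write latency 31.9≤70.6, cost 1555≤1818).
D4: not dominated.
D5: dominated by D4 (read latency 10.6≤31.5, write latency 57.8≤58.8, cost 1136≤1195).
D6: not dominated (best write latency).
D7: dominated by D6 (read latency 27.1≤46.2, write latency 26.0≤46.3, cost 878≤938).
D8: dominated by D6 (read latency 27.1≤30.4, write latency 26.0≤30.3, cost 878≤1332).
D9: not dominated (best cost).

D2, D4, D6, D9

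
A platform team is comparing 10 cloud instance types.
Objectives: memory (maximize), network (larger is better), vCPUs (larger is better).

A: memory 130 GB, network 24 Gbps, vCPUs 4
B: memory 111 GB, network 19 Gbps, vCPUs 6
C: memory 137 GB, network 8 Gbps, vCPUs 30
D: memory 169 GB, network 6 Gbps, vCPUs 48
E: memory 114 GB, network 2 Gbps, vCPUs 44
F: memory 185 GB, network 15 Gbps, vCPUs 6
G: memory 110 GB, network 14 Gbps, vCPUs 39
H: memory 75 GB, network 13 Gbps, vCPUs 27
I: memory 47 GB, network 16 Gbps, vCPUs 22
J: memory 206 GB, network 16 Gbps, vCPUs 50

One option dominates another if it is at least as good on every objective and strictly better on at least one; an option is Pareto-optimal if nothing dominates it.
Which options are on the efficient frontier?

A: not dominated (best network).
B: not dominated.
C: dominated by J (memory 206≥137, network 16≥8, vCPUs 50≥30).
D: dominated by J (memory 206≥169, network 16≥6, vCPUs 50≥48).
E: dominated by D (memory 169≥114, network 6≥2, vCPUs 48≥44).
F: dominated by J (memory 206≥185, network 16≥15, vCPUs 50≥6).
G: dominated by J (memory 206≥110, network 16≥14, vCPUs 50≥39).
H: dominated by G (memory 110≥75, network 14≥13, vCPUs 39≥27).
I: dominated by J (memory 206≥47, network 16≥16, vCPUs 50≥22).
J: not dominated (best memory).

A, B, J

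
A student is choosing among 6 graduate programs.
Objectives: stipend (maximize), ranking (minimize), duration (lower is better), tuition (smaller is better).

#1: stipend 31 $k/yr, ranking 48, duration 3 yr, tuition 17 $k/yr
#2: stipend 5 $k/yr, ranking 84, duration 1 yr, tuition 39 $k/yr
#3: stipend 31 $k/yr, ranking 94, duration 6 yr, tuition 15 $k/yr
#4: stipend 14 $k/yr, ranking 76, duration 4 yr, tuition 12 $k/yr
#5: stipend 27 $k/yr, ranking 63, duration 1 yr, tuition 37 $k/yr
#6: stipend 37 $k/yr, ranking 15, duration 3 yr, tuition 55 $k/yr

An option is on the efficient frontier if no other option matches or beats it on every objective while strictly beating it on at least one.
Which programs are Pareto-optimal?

#1, #3, #4, #5, #6

#1: not dominated.
#2: dominated by #5 (stipend 27≥5, ranking 63≤84, duration 1≤1, tuition 37≤39).
#3: not dominated.
#4: not dominated (best tuition).
#5: not dominated.
#6: not dominated (best stipend).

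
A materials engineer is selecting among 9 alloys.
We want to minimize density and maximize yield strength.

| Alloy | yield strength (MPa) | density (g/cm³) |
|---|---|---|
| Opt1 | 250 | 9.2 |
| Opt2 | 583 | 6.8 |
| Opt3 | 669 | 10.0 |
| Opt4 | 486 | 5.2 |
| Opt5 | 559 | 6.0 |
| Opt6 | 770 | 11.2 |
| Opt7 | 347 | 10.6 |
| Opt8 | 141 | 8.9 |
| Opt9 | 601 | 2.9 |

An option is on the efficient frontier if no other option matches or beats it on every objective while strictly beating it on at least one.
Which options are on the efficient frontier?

Opt3, Opt6, Opt9

Opt1: dominated by Opt2 (yield strength 583≥250, density 6.8≤9.2).
Opt2: dominated by Opt9 (yield strength 601≥583, density 2.9≤6.8).
Opt3: not dominated.
Opt4: dominated by Opt9 (yield strength 601≥486, density 2.9≤5.2).
Opt5: dominated by Opt9 (yield strength 601≥559, density 2.9≤6.0).
Opt6: not dominated (best yield strength).
Opt7: dominated by Opt2 (yield strength 583≥347, density 6.8≤10.6).
Opt8: dominated by Opt2 (yield strength 583≥141, density 6.8≤8.9).
Opt9: not dominated (best density).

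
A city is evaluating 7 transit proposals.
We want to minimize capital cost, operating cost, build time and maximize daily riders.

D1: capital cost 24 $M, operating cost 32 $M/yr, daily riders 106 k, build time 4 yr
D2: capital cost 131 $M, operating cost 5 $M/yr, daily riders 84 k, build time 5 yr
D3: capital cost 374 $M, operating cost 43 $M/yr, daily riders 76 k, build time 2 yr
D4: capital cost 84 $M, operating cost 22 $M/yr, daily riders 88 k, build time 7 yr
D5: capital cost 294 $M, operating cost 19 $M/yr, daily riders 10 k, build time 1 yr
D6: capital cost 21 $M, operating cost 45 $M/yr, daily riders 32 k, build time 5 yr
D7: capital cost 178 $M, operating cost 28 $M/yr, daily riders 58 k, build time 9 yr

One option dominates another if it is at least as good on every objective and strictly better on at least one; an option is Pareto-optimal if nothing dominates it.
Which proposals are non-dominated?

D1, D2, D3, D4, D5, D6

D1: not dominated (best daily riders).
D2: not dominated (best operating cost).
D3: not dominated.
D4: not dominated.
D5: not dominated (best build time).
D6: not dominated (best capital cost).
D7: dominated by D2 (capital cost 131≤178, operating cost 5≤28, daily riders 84≥58, build time 5≤9).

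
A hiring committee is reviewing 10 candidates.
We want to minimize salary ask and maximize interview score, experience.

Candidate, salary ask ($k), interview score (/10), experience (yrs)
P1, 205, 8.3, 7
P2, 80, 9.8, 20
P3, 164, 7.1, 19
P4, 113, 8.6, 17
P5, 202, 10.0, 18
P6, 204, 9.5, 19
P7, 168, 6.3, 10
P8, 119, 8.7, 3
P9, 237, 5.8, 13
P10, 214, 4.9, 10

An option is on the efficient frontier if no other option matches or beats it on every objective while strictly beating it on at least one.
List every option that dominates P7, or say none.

P2, P3, P4

P2: salary ask 80≤168, interview score 9.8≥6.3, experience 20≥10 — dominates P7.
P3: salary ask 164≤168, interview score 7.1≥6.3, experience 19≥10 — dominates P7.
P4: salary ask 113≤168, interview score 8.6≥6.3, experience 17≥10 — dominates P7.
Others (P1, P5, P6, P8, P9, P10) are each worse than P7 on at least one objective.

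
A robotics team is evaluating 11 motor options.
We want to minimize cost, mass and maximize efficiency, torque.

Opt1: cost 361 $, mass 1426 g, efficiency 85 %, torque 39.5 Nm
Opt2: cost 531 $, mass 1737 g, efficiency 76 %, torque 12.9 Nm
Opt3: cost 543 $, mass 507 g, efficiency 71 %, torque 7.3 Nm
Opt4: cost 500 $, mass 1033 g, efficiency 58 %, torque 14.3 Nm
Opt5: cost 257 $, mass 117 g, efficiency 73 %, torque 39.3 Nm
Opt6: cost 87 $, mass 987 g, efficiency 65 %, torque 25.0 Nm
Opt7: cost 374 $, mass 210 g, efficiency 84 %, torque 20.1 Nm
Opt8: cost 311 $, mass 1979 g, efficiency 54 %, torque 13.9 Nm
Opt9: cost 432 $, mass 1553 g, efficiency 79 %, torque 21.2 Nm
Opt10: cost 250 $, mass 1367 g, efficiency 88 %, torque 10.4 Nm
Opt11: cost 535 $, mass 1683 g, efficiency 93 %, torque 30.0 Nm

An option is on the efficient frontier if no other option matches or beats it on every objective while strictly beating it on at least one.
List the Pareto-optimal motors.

Opt1: not dominated (best torque).
Opt2: dominated by Opt1 (cost 361≤531, mass 1426≤1737, efficiency 85≥76, torque 39.5≥12.9).
Opt3: dominated by Opt5 (cost 257≤543, mass 117≤507, efficiency 73≥71, torque 39.3≥7.3).
Opt4: dominated by Opt5 (cost 257≤500, mass 117≤1033, efficiency 73≥58, torque 39.3≥14.3).
Opt5: not dominated (best mass).
Opt6: not dominated (best cost).
Opt7: not dominated.
Opt8: dominated by Opt5 (cost 257≤311, mass 117≤1979, efficiency 73≥54, torque 39.3≥13.9).
Opt9: dominated by Opt1 (cost 361≤432, mass 1426≤1553, efficiency 85≥79, torque 39.5≥21.2).
Opt10: not dominated.
Opt11: not dominated (best efficiency).

Opt1, Opt5, Opt6, Opt7, Opt10, Opt11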